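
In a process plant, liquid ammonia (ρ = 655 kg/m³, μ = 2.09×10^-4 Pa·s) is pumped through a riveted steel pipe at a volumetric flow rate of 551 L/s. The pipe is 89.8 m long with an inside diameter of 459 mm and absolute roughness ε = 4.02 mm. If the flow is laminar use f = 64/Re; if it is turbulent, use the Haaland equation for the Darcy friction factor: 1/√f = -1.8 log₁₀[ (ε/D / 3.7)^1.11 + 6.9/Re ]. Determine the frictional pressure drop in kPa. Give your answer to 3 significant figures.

ΔP ≈ 25.8 kPa

Q = 551 L/s = 551/1000 = 0.551 m³/s.
Cross-sectional area A = πD²/4 = π(0.459)²/4 = 0.1655 m²; mean velocity V = Q/A = 0.551/0.1655 = 3.33 m/s.
Reynolds number Re = ρVD/μ = 655 · 3.33 · 0.459 / 0.000209 = 4.79e+06.
Re > 4000 → turbulent. Relative roughness ε/D = 0.00402/0.459 = 0.00876. Haaland: 1/√f = -1.8 log₁₀[(0.00876/3.7)^1.11 + 6.9/4.79e+06] = -1.8 log₁₀[0.00122 + 1.44e-06] = 5.245, so f = 0.03634.
Darcy-Weisbach: ΔP = f(L/D)(ρV²/2) = 0.03634·(89.8/0.459)·(655·3.33²/2) = 0.03634·195.6·3631 = 2.582e+04 Pa.
ΔP = 2.582e+04 Pa = 25.8 kPa.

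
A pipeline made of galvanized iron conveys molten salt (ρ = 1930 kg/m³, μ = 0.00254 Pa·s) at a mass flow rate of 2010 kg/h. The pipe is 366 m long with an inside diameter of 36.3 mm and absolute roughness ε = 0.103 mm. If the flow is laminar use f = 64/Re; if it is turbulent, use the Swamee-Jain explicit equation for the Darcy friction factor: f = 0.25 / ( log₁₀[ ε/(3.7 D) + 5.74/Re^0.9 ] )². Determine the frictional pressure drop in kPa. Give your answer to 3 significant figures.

ΔP ≈ 28.4 kPa

ṁ = 2010 kg/h = 2010/3600 = 0.5583 kg/s.
A = πD²/4 = π(0.0363)²/4 = 0.001035 m²; mean velocity V = ṁ/(ρA) = 0.5583/(1930 · 0.001035) = 0.2795 m/s.
Reynolds number Re = ρVD/μ = 1930 · 0.2795 · 0.0363 / 0.00254 = 7710.
Re > 4000 → turbulent. Relative roughness ε/D = 0.000103/0.0363 = 0.00284. Swamee-Jain: f = 0.25/(log₁₀[0.00284/3.7 + 5.74/7710^0.9])² = 0.25/(log₁₀[0.000767 + 0.00182])² = 0.25/(-2.587)² = 0.03736.
Darcy-Weisbach: ΔP = f(L/D)(ρV²/2) = 0.03736·(366/0.0363)·(1930·0.2795²/2) = 0.03736·1.008e+04·75.4 = 2.84e+04 Pa.
ΔP = 2.84e+04 Pa = 28.4 kPa.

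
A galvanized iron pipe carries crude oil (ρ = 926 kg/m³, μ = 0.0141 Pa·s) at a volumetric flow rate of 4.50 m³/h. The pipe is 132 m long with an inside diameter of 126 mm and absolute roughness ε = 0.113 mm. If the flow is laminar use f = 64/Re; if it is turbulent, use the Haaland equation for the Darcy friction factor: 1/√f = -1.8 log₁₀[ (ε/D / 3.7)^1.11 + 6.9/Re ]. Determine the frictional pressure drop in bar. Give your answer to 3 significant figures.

ΔP ≈ 0.00376 bar

Q = 4.50 m³/h = 4.50/3600 = 0.00125 m³/s.
Cross-sectional area A = πD²/4 = π(0.126)²/4 = 0.01247 m²; mean velocity V = Q/A = 0.00125/0.01247 = 0.1002 m/s.
Reynolds number Re = ρVD/μ = 926 · 0.1002 · 0.126 / 0.0141 = 829.5.
Re < 2300 → laminar flow, so f = 64/Re = 64/829.5 = 0.07715 (the turbulent correlation is not needed).
Darcy-Weisbach: ΔP = f(L/D)(ρV²/2) = 0.07715·(132/0.126)·(926·0.1002²/2) = 0.07715·1048·4.653 = 376.1 Pa.
ΔP = 376.1 Pa = 0.00376 bar.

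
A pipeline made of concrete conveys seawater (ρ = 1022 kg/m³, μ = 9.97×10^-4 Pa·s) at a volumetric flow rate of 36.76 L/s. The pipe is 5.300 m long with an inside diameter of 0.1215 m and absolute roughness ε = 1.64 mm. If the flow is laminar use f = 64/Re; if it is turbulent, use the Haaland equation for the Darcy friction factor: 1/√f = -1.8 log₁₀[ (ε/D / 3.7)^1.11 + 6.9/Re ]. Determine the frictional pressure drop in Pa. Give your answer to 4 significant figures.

Q = 36.76 L/s = 36.76/1000 = 0.03676 m³/s.
Cross-sectional area A = πD²/4 = π(0.1215)²/4 = 0.01159 m²; mean velocity V = Q/A = 0.03676/0.01159 = 3.171 m/s.
Reynolds number Re = ρVD/μ = 1022 · 3.171 · 0.1215 / 0.000997 = 3.949e+05.
Re > 4000 → turbulent. Relative roughness ε/D = 0.00164/0.1215 = 0.0135. Haaland: 1/√f = -1.8 log₁₀[(0.0135/3.7)^1.11 + 6.9/3.949e+05] = -1.8 log₁₀[0.00197 + 1.75e-05] = 4.864, so f = 0.04227.
Darcy-Weisbach: ΔP = f(L/D)(ρV²/2) = 0.04227·(5.3/0.1215)·(1022·3.171²/2) = 0.04227·43.62·5137 = 9471 Pa.

ΔP ≈ 9471 Pa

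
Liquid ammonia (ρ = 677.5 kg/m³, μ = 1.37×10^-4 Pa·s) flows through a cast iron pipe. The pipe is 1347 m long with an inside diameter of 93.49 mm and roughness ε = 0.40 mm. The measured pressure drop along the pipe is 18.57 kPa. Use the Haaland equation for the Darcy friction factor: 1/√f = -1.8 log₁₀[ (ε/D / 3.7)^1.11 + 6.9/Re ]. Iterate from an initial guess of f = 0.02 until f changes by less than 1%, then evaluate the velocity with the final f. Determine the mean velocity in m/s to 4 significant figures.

V ≈ 0.3584 m/s

Rearranging Darcy-Weisbach: V = √(2·ΔP·D/(f·L·ρ)). With ε/D = 0.0004/0.09349 = 0.00428, iterate starting from f = 0.02:
  f = 0.02 → V = √(2·1.857e+04·0.09349/(0.02·1347·677.5)) = 0.4362 m/s; Re = ρVD/μ = 2.017e+05; f → 0.02952
  f = 0.02952 → V = 0.359 m/s; Re = 1.66e+05; f → 0.02961
Converged (Δf/f < 1%). With the final f = 0.02961: V = √(2·1.857e+04·0.09349/(0.02961·1347·677.5)) = 0.3584 m/s.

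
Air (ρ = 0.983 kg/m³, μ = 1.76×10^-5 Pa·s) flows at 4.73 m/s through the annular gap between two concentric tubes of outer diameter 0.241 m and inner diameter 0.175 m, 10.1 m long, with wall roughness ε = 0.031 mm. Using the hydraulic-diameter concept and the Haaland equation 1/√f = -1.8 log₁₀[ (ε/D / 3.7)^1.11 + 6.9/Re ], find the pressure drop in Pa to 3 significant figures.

Hydraulic diameter D_h = 4A/P = D_o - D_i = 0.241 - 0.175 = 0.066 m.
Re = ρVD_h/μ = 0.983·4.73·0.066/1.76e-05 = 1.744e+04.
ε/D_h = 3.1e-05/0.066 = 0.00047; Haaland gives 1/√f = -1.8 log₁₀[4.73e-05+0.000396] = 6.036, so f = 0.02744.
ΔP = f(L/D_h)(ρV²/2) = 0.02744·10.1/0.066·11 = 46.18 Pa.

ΔP ≈ 46.2 Pa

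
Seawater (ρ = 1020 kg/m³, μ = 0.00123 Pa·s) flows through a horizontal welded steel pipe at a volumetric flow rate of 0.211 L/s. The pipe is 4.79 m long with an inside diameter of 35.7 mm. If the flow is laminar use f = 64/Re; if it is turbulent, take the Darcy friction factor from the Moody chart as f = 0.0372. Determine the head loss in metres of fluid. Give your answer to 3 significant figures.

h_f ≈ 0.0113 m

Q = 0.211 L/s = 0.211/1000 = 0.000211 m³/s.
Cross-sectional area A = πD²/4 = π(0.0357)²/4 = 0.001001 m²; mean velocity V = Q/A = 0.000211/0.001001 = 0.2108 m/s.
Reynolds number Re = ρVD/μ = 1020 · 0.2108 · 0.0357 / 0.00123 = 6241.
Re > 4000 → turbulent; use the Moody-chart value f = 0.0372.
Darcy-Weisbach: ΔP = f(L/D)(ρV²/2) = 0.0372·(4.79/0.0357)·(1020·0.2108²/2) = 0.0372·134.2·22.66 = 113.1 Pa.
Head loss h_f = ΔP/(ρg) = 113.1/(1020·9.81) = 0.0113 m.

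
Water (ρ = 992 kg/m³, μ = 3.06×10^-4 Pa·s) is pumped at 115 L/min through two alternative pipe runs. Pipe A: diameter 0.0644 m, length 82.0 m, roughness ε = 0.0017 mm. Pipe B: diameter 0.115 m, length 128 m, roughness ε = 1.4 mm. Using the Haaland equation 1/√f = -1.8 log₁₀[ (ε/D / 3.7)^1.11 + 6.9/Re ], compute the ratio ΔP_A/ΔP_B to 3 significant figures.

Pipe A: V = Q/A = 0.001917/0.003257 = 0.5884 m/s; Re = 1.228e+05; ε/D = 2.64e-05; Haaland → f = 0.0172; ΔP_A = f(L/D)(ρV²/2) = 3762 Pa.
Pipe B: V = Q/A = 0.001917/0.01039 = 0.1845 m/s; Re = 6.879e+04; ε/D = 0.0122; Haaland → f = 0.04136; ΔP_B = f(L/D)(ρV²/2) = 777.5 Pa.
ΔP_A/ΔP_B = 3762/777.5 = 4.84.

ΔP_A/ΔP_B ≈ 4.84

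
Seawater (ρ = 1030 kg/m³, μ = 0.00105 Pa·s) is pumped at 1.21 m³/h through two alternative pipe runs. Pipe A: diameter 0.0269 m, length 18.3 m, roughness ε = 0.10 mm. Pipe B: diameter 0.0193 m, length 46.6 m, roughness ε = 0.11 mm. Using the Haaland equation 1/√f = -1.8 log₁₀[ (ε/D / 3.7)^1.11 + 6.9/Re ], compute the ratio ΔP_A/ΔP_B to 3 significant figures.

Pipe A: V = Q/A = 0.0003361/0.0005683 = 0.5914 m/s; Re = 1.561e+04; ε/D = 0.00372; Haaland → f = 0.0334; ΔP_A = f(L/D)(ρV²/2) = 4093 Pa.
Pipe B: V = Q/A = 0.0003361/0.0002926 = 1.149 m/s; Re = 2.175e+04; ε/D = 0.0057; Haaland → f = 0.035; ΔP_B = f(L/D)(ρV²/2) = 5.745e+04 Pa.
ΔP_A/ΔP_B = 4093/5.745e+04 = 0.0712.

ΔP_A/ΔP_B ≈ 0.0712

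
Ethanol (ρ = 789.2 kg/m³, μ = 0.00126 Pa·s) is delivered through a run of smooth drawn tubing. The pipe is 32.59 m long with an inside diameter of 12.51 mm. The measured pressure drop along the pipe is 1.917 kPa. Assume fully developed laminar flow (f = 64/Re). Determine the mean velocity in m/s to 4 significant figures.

For laminar flow, f = 64/Re with Re = ρVD/μ, so Darcy-Weisbach reduces to ΔP = 32μLV/D². Solving for V: V = ΔP·D²/(32μL) = 1917·(0.01251)²/(32·0.00126·32.59) = 0.2283 m/s.
Check: Re = ρVD/μ = 789.2·0.2283·0.01251/0.00126 = 1789 < 2300, so the laminar assumption holds.

V ≈ 0.2283 m/s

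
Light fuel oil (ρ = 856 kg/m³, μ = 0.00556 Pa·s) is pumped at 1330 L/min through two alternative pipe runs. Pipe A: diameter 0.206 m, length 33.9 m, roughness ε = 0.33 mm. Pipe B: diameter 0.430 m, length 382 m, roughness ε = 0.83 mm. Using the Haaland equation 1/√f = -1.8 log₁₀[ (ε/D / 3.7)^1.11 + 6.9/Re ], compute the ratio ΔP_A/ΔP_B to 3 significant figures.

Pipe A: V = Q/A = 0.02217/0.03333 = 0.6651 m/s; Re = 2.109e+04; ε/D = 0.0016; Haaland → f = 0.0285; ΔP_A = f(L/D)(ρV²/2) = 887.9 Pa.
Pipe B: V = Q/A = 0.02217/0.1452 = 0.1526 m/s; Re = 1.011e+04; ε/D = 0.00193; Haaland → f = 0.03338; ΔP_B = f(L/D)(ρV²/2) = 295.7 Pa.
ΔP_A/ΔP_B = 887.9/295.7 = 3.00.

ΔP_A/ΔP_B ≈ 3.00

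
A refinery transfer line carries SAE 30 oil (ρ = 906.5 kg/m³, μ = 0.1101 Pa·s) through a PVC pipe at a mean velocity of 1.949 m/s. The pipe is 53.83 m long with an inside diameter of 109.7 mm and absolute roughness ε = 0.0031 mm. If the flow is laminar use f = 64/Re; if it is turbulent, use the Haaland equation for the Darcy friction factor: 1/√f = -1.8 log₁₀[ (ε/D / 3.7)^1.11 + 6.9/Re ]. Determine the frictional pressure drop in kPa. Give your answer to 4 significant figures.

Reynolds number Re = ρVD/μ = 906.5 · 1.949 · 0.1097 / 0.11 = 1760.
Re < 2300 → laminar flow, so f = 64/Re = 64/1760 = 0.03636 (the turbulent correlation is not needed).
Darcy-Weisbach: ΔP = f(L/D)(ρV²/2) = 0.03636·(53.83/0.1097)·(906.5·1.949²/2) = 0.03636·490.7·1722 = 3.072e+04 Pa.
ΔP = 3.072e+04 Pa = 30.72 kPa.

ΔP ≈ 30.72 kPa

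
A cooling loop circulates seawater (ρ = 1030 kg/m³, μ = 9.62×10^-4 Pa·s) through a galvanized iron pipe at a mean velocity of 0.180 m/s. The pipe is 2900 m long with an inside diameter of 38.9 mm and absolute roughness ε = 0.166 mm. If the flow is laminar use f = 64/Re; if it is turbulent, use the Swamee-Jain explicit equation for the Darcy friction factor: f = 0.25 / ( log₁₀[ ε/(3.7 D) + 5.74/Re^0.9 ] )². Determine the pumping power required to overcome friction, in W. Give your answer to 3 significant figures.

Reynolds number Re = ρVD/μ = 1030 · 0.18 · 0.0389 / 0.000962 = 7497.
Re > 4000 → turbulent. Relative roughness ε/D = 0.000166/0.0389 = 0.00427. Swamee-Jain: f = 0.25/(log₁₀[0.00427/3.7 + 5.74/7497^0.9])² = 0.25/(log₁₀[0.00115 + 0.00187])² = 0.25/(-2.52)² = 0.03938.
Darcy-Weisbach: ΔP = f(L/D)(ρV²/2) = 0.03938·(2900/0.0389)·(1030·0.18²/2) = 0.03938·7.455e+04·16.69 = 4.898e+04 Pa.
Q = V·A = 0.18·0.001188 = 0.0002139 m³/s.
Pumping power P = QΔP = 0.0002139·4.898e+04 = 10.48 W = 10.5 W.

P ≈ 10.5 W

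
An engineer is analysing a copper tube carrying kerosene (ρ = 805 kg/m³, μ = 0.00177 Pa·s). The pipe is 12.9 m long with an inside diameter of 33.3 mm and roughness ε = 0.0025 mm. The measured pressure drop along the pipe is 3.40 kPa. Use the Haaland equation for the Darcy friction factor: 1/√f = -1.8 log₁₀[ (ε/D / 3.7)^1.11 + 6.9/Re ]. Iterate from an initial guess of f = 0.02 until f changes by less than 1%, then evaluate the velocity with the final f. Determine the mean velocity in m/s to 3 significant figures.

Rearranging Darcy-Weisbach: V = √(2·ΔP·D/(f·L·ρ)). With ε/D = 2.5e-06/0.0333 = 7.51e-05, iterate starting from f = 0.02:
  f = 0.02 → V = √(2·3400·0.0333/(0.02·12.9·805)) = 1.044 m/s; Re = ρVD/μ = 1.581e+04; f → 0.02744
  f = 0.02744 → V = 0.8915 m/s; Re = 1.35e+04; f → 0.02858
  f = 0.02858 → V = 0.8735 m/s; Re = 1.323e+04; f → 0.02873
Converged (Δf/f < 1%). With the final f = 0.02873: V = √(2·3400·0.0333/(0.02873·12.9·805)) = 0.8712 m/s.

V ≈ 0.871 m/s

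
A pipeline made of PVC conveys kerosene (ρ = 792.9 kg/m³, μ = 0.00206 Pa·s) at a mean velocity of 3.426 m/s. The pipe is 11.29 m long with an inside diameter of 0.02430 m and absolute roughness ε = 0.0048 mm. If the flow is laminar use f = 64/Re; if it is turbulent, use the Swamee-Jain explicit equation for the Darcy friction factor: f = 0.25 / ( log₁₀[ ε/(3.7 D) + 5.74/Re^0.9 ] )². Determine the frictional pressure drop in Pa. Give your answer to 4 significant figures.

ΔP ≈ 51090 Pa

Reynolds number Re = ρVD/μ = 792.9 · 3.426 · 0.0243 / 0.00206 = 3.204e+04.
Re > 4000 → turbulent. Relative roughness ε/D = 4.8e-06/0.0243 = 0.000198. Swamee-Jain: f = 0.25/(log₁₀[0.000198/3.7 + 5.74/3.204e+04^0.9])² = 0.25/(log₁₀[5.34e-05 + 0.000506])² = 0.25/(-3.253)² = 0.02363.
Darcy-Weisbach: ΔP = f(L/D)(ρV²/2) = 0.02363·(11.29/0.0243)·(792.9·3.426²/2) = 0.02363·464.6·4653 = 5.109e+04 Pa.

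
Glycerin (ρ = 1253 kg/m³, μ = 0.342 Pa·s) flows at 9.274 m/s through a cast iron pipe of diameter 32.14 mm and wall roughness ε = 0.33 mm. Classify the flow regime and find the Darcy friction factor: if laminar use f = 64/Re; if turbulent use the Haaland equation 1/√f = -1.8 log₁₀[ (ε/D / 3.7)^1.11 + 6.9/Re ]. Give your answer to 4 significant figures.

f ≈ 0.05861

Re = ρVD/μ = 1253·9.274·0.03214/0.342 = 1092.
Re < 2300 → laminar, so f = 64/Re = 0.05861 (roughness is irrelevant in laminar flow).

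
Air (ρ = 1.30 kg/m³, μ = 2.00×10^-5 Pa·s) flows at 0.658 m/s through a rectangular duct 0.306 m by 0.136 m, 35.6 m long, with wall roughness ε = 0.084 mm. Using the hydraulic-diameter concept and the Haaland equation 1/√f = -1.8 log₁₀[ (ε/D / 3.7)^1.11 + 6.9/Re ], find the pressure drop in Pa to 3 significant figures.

Hydraulic diameter D_h = 4A/P = 4·(0.306·0.136)/(2·(0.306+0.136)) = 0.1665/0.884 = 0.1883 m.
Re = ρVD_h/μ = 1.3·0.658·0.1883/2e-05 = 8054.
ε/D_h = 8.4e-05/0.1883 = 0.000446; Haaland gives 1/√f = -1.8 log₁₀[4.47e-05+0.000857] = 5.481, so f = 0.03329.
ΔP = f(L/D_h)(ρV²/2) = 0.03329·35.6/0.1883·0.2814 = 1.771 Pa.

ΔP ≈ 1.77 Pa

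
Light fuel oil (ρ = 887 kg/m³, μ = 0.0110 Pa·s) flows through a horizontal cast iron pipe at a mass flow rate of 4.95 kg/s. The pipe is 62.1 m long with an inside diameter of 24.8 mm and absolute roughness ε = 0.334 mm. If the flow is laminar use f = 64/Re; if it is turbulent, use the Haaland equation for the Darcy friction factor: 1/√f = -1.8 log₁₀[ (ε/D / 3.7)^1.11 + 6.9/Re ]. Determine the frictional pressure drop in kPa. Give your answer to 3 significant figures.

ΔP ≈ 6540 kPa

A = πD²/4 = π(0.0248)²/4 = 0.0004831 m²; mean velocity V = ṁ/(ρA) = 4.95/(887 · 0.0004831) = 11.55 m/s.
Reynolds number Re = ρVD/μ = 887 · 11.55 · 0.0248 / 0.011 = 2.31e+04.
Re > 4000 → turbulent. Relative roughness ε/D = 0.000334/0.0248 = 0.0135. Haaland: 1/√f = -1.8 log₁₀[(0.0135/3.7)^1.11 + 6.9/2.31e+04] = -1.8 log₁₀[0.00196 + 0.000299] = 4.762, so f = 0.04409.
Darcy-Weisbach: ΔP = f(L/D)(ρV²/2) = 0.04409·(62.1/0.0248)·(887·11.55²/2) = 0.04409·2504·5.919e+04 = 6.536e+06 Pa.
ΔP = 6.536e+06 Pa = 6540 kPa.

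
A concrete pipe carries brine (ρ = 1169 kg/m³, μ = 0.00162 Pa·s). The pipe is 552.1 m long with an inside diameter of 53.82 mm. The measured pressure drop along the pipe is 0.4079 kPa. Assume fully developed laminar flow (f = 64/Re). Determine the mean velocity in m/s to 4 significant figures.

For laminar flow, f = 64/Re with Re = ρVD/μ, so Darcy-Weisbach reduces to ΔP = 32μLV/D². Solving for V: V = ΔP·D²/(32μL) = 407.9·(0.05382)²/(32·0.00162·552.1) = 0.04128 m/s.
Check: Re = ρVD/μ = 1169·0.04128·0.05382/0.00162 = 1603 < 2300, so the laminar assumption holds.

V ≈ 0.04128 m/s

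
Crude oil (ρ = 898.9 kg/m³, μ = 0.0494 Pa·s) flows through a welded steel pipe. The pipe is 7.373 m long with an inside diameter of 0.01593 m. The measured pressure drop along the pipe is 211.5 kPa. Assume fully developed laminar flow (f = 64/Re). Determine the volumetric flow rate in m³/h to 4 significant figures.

Q ≈ 3.304 m³/h

For laminar flow, f = 64/Re with Re = ρVD/μ, so Darcy-Weisbach reduces to ΔP = 32μLV/D². Solving for V: V = ΔP·D²/(32μL) = 2.115e+05·(0.01593)²/(32·0.0494·7.373) = 4.605 m/s.
Check: Re = ρVD/μ = 898.9·4.605·0.01593/0.0494 = 1335 < 2300, so the laminar assumption holds.
Q = V·A = 4.605·(π/4·0.01593²) = 0.0009178 m³/s = 3.304 m³/h.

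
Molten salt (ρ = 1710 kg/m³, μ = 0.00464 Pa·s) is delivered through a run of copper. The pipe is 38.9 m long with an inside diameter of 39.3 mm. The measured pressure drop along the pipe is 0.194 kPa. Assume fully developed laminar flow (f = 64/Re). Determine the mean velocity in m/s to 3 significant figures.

V ≈ 0.0519 m/s

For laminar flow, f = 64/Re with Re = ρVD/μ, so Darcy-Weisbach reduces to ΔP = 32μLV/D². Solving for V: V = ΔP·D²/(32μL) = 194·(0.0393)²/(32·0.00464·38.9) = 0.05188 m/s.
Check: Re = ρVD/μ = 1710·0.05188·0.0393/0.00464 = 751.3 < 2300, so the laminar assumption holds.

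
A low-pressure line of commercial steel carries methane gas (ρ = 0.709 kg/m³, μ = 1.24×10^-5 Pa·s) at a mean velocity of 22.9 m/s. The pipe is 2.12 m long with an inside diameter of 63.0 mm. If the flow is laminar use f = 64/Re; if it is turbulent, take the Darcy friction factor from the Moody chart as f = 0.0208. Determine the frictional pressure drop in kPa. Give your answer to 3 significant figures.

ΔP ≈ 0.130 kPa

Reynolds number Re = ρVD/μ = 0.709 · 22.9 · 0.063 / 1.24e-05 = 8.249e+04.
Re > 4000 → turbulent; use the Moody-chart value f = 0.0208.
Darcy-Weisbach: ΔP = f(L/D)(ρV²/2) = 0.0208·(2.12/0.063)·(0.709·22.9²/2) = 0.0208·33.65·185.9 = 130.1 Pa.
ΔP = 130.1 Pa = 0.130 kPa.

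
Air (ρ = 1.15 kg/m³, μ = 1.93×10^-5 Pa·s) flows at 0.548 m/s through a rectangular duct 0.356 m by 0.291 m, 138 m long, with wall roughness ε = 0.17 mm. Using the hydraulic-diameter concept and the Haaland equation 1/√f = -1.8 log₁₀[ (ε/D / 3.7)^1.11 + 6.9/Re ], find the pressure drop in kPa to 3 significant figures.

Hydraulic diameter D_h = 4A/P = 4·(0.356·0.291)/(2·(0.356+0.291)) = 0.4144/1.294 = 0.3202 m.
Re = ρVD_h/μ = 1.15·0.548·0.3202/1.93e-05 = 1.046e+04.
ε/D_h = 0.00017/0.3202 = 0.000531; Haaland gives 1/√f = -1.8 log₁₀[5.42e-05+0.00066] = 5.663, so f = 0.03118.
ΔP = f(L/D_h)(ρV²/2) = 0.03118·138/0.3202·0.1727 = 2.32 Pa.
ΔP = 0.00232 kPa.

ΔP ≈ 0.00232 kPa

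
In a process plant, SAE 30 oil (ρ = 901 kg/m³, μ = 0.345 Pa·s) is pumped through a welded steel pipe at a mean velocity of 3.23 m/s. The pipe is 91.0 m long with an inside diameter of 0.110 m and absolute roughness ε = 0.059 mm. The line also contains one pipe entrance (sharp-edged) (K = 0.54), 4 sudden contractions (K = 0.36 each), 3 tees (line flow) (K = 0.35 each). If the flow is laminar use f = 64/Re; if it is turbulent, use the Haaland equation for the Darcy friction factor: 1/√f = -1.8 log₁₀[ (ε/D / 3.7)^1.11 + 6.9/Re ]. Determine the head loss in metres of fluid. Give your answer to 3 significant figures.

Reynolds number Re = ρVD/μ = 901 · 3.23 · 0.11 / 0.345 = 927.9.
Re < 2300 → laminar flow, so f = 64/Re = 64/927.9 = 0.06897 (the turbulent correlation is not needed).
Total minor-loss coefficient ΣK = 1·0.54 + 4·0.36 + 3·0.35 = 3.03.
ΔP = [f·L/D + ΣK]·(ρV²/2) = [0.06897·91/0.11 + 3.03]·(901·3.23²/2) = [57.06 + 3.03]·4700 = 2.824e+05 Pa.
Head loss h_f = ΔP/(ρg) = 2.824e+05/(901·9.81) = 32.0 m.

h_f ≈ 32.0 m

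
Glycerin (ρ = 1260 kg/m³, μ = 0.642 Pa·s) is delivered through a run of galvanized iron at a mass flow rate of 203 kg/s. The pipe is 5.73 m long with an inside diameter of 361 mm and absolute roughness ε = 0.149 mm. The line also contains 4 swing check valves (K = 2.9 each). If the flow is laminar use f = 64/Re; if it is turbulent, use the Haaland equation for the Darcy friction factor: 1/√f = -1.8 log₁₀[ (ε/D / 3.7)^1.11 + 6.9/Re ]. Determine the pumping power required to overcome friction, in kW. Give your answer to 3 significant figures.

A = πD²/4 = π(0.361)²/4 = 0.1024 m²; mean velocity V = ṁ/(ρA) = 203/(1260 · 0.1024) = 1.574 m/s.
Reynolds number Re = ρVD/μ = 1260 · 1.574 · 0.361 / 0.642 = 1115.
Re < 2300 → laminar flow, so f = 64/Re = 64/1115 = 0.05739 (the turbulent correlation is not needed).
Total minor-loss coefficient ΣK = 4·2.9 = 11.6.
ΔP = [f·L/D + ΣK]·(ρV²/2) = [0.05739·5.73/0.361 + 11.6]·(1260·1.574²/2) = [0.9109 + 11.6]·1561 = 1.953e+04 Pa.
Q = ṁ/ρ = 203/1260 = 0.1611 m³/s.
Pumping power P = QΔP = 0.1611·1.953e+04 = 3146 W = 3.15 kW.

P ≈ 3.15 kW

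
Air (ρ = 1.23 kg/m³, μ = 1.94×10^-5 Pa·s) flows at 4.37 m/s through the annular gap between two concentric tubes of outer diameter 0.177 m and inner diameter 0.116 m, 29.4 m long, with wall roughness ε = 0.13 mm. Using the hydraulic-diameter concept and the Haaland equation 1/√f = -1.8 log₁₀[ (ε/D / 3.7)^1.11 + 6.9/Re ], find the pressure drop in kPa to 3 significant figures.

ΔP ≈ 0.173 kPa

Hydraulic diameter D_h = 4A/P = D_o - D_i = 0.177 - 0.116 = 0.061 m.
Re = ρVD_h/μ = 1.23·4.37·0.061/1.94e-05 = 1.69e+04.
ε/D_h = 0.00013/0.061 = 0.00213; Haaland gives 1/√f = -1.8 log₁₀[0.000254+0.000408] = 5.723, so f = 0.03054.
ΔP = f(L/D_h)(ρV²/2) = 0.03054·29.4/0.061·11.74 = 172.8 Pa.
ΔP = 0.173 kPa.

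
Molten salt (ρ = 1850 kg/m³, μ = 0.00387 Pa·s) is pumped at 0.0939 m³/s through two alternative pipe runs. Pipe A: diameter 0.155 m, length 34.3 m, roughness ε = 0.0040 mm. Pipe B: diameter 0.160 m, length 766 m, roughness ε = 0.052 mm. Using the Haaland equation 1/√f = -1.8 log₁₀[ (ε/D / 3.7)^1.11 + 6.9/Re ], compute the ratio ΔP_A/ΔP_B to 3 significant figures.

Pipe A: V = Q/A = 0.0939/0.01887 = 4.976 m/s; Re = 3.687e+05; ε/D = 2.58e-05; Haaland → f = 0.01406; ΔP_A = f(L/D)(ρV²/2) = 7.125e+04 Pa.
Pipe B: V = Q/A = 0.0939/0.02011 = 4.67 m/s; Re = 3.572e+05; ε/D = 0.000325; Haaland → f = 0.01674; ΔP_B = f(L/D)(ρV²/2) = 1.616e+06 Pa.
ΔP_A/ΔP_B = 7.125e+04/1.616e+06 = 0.0441.

ΔP_A/ΔP_B ≈ 0.0441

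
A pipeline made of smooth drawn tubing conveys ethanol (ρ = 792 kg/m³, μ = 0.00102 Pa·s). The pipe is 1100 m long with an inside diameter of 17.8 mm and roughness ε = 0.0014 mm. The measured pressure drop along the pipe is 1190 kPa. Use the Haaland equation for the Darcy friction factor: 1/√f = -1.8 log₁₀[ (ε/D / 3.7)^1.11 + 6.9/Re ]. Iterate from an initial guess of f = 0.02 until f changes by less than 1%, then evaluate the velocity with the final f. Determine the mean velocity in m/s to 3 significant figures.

V ≈ 1.36 m/s

Rearranging Darcy-Weisbach: V = √(2·ΔP·D/(f·L·ρ)). With ε/D = 1.4e-06/0.0178 = 7.87e-05, iterate starting from f = 0.02:
  f = 0.02 → V = √(2·1.19e+06·0.0178/(0.02·1100·792)) = 1.559 m/s; Re = ρVD/μ = 2.155e+04; f → 0.0254
  f = 0.0254 → V = 1.384 m/s; Re = 1.912e+04; f → 0.02616
  f = 0.02616 → V = 1.363 m/s; Re = 1.884e+04; f → 0.02625
Converged (Δf/f < 1%). With the final f = 0.02625: V = √(2·1.19e+06·0.0178/(0.02625·1100·792)) = 1.361 m/s.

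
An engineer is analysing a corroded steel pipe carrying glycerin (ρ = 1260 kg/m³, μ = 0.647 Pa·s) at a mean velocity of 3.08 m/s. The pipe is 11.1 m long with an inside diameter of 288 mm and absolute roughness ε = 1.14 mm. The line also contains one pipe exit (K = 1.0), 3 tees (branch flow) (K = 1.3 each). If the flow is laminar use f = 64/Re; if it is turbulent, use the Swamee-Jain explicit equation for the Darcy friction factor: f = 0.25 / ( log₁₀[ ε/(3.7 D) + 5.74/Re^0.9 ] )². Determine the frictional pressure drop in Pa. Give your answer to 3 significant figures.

Reynolds number Re = ρVD/μ = 1260 · 3.08 · 0.288 / 0.647 = 1727.
Re < 2300 → laminar flow, so f = 64/Re = 64/1727 = 0.03705 (the turbulent correlation is not needed).
Total minor-loss coefficient ΣK = 1·1 + 3·1.3 = 4.9.
ΔP = [f·L/D + ΣK]·(ρV²/2) = [0.03705·11.1/0.288 + 4.9]·(1260·3.08²/2) = [1.428 + 4.9]·5976 = 3.782e+04 Pa.

ΔP ≈ 37800 Pa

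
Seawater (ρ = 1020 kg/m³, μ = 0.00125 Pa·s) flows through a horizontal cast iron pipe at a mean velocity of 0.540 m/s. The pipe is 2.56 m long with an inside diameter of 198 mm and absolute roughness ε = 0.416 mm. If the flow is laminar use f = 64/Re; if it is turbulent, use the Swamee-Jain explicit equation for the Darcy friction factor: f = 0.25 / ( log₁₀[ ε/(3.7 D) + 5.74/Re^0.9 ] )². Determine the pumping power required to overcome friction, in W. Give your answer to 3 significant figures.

P ≈ 0.825 W

Reynolds number Re = ρVD/μ = 1020 · 0.54 · 0.198 / 0.00125 = 8.725e+04.
Re > 4000 → turbulent. Relative roughness ε/D = 0.000416/0.198 = 0.0021. Swamee-Jain: f = 0.25/(log₁₀[0.0021/3.7 + 5.74/8.725e+04^0.9])² = 0.25/(log₁₀[0.000568 + 0.000205])² = 0.25/(-3.112)² = 0.02582.
Darcy-Weisbach: ΔP = f(L/D)(ρV²/2) = 0.02582·(2.56/0.198)·(1020·0.54²/2) = 0.02582·12.93·148.7 = 49.64 Pa.
Q = V·A = 0.54·0.03079 = 0.01663 m³/s.
Pumping power P = QΔP = 0.01663·49.64 = 0.8254 W = 0.825 W.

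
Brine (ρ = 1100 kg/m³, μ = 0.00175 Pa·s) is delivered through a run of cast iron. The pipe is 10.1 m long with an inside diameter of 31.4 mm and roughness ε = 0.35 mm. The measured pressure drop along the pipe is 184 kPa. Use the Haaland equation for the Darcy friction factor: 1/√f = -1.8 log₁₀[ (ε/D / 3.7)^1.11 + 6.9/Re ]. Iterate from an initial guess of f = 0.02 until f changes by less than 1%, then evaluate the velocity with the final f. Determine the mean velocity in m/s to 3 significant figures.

V ≈ 5.10 m/s

Rearranging Darcy-Weisbach: V = √(2·ΔP·D/(f·L·ρ)). With ε/D = 0.00035/0.0314 = 0.0111, iterate starting from f = 0.02:
  f = 0.02 → V = √(2·1.84e+05·0.0314/(0.02·10.1·1100)) = 7.211 m/s; Re = ρVD/μ = 1.423e+05; f → 0.03978
  f = 0.03978 → V = 5.113 m/s; Re = 1.009e+05; f → 0.03993
Converged (Δf/f < 1%). With the final f = 0.03993: V = √(2·1.84e+05·0.0314/(0.03993·10.1·1100)) = 5.103 m/s.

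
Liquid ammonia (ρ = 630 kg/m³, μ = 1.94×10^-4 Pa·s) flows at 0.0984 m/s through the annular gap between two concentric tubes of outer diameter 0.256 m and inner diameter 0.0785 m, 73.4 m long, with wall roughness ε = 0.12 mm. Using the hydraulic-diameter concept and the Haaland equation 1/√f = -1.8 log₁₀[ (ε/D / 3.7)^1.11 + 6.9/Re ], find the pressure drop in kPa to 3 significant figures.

ΔP ≈ 0.0282 kPa

Hydraulic diameter D_h = 4A/P = D_o - D_i = 0.256 - 0.0785 = 0.1775 m.
Re = ρVD_h/μ = 630·0.0984·0.1775/0.000194 = 5.672e+04.
ε/D_h = 0.00012/0.1775 = 0.000676; Haaland gives 1/√f = -1.8 log₁₀[7.09e-05+0.000122] = 6.688, so f = 0.02236.
ΔP = f(L/D_h)(ρV²/2) = 0.02236·73.4/0.1775·3.05 = 28.2 Pa.
ΔP = 0.0282 kPa.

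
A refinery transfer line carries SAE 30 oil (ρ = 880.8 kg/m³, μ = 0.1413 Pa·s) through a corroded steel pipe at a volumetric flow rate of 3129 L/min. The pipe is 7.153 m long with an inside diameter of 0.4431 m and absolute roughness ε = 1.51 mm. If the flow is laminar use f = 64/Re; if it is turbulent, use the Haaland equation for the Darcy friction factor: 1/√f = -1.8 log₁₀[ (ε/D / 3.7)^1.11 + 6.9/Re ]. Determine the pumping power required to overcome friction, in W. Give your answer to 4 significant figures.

Q = 3129 L/min = 3129/60000 = 0.05215 m³/s.
Cross-sectional area A = πD²/4 = π(0.4431)²/4 = 0.1542 m²; mean velocity V = Q/A = 0.05215/0.1542 = 0.3382 m/s.
Reynolds number Re = ρVD/μ = 880.8 · 0.3382 · 0.4431 / 0.141 = 934.1.
Re < 2300 → laminar flow, so f = 64/Re = 64/934.1 = 0.06851 (the turbulent correlation is not needed).
Darcy-Weisbach: ΔP = f(L/D)(ρV²/2) = 0.06851·(7.153/0.4431)·(880.8·0.3382²/2) = 0.06851·16.14·50.37 = 55.71 Pa.
Pumping power P = QΔP = 0.05215·55.71 = 2.9053 W = 2.905 W.

P ≈ 2.905 W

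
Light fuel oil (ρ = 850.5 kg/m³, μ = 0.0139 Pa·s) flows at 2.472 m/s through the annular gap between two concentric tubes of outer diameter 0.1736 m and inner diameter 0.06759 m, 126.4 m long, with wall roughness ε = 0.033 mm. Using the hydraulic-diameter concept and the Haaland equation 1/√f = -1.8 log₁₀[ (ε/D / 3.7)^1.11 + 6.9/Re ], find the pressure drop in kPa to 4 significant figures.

ΔP ≈ 85.88 kPa

Hydraulic diameter D_h = 4A/P = D_o - D_i = 0.1736 - 0.06759 = 0.106 m.
Re = ρVD_h/μ = 850.5·2.472·0.106/0.0139 = 1.603e+04.
ε/D_h = 3.3e-05/0.106 = 0.000311; Haaland gives 1/√f = -1.8 log₁₀[3e-05+0.00043] = 6.007, so f = 0.02772.
ΔP = f(L/D_h)(ρV²/2) = 0.02772·126.4/0.106·2599 = 8.588e+04 Pa.
ΔP = 85.88 kPa.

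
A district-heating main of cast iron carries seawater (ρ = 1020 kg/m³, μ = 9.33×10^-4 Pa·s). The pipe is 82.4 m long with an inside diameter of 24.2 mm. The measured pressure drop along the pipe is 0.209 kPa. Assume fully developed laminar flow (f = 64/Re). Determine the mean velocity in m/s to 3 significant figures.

V ≈ 0.0498 m/s

For laminar flow, f = 64/Re with Re = ρVD/μ, so Darcy-Weisbach reduces to ΔP = 32μLV/D². Solving for V: V = ΔP·D²/(32μL) = 209·(0.0242)²/(32·0.000933·82.4) = 0.04975 m/s.
Check: Re = ρVD/μ = 1020·0.04975·0.0242/0.000933 = 1316 < 2300, so the laminar assumption holds.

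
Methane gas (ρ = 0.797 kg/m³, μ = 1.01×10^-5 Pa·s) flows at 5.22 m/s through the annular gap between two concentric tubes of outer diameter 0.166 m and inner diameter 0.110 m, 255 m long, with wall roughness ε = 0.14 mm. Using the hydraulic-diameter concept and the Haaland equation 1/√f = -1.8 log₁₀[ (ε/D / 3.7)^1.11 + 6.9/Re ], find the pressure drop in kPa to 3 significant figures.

ΔP ≈ 1.47 kPa

Hydraulic diameter D_h = 4A/P = D_o - D_i = 0.166 - 0.11 = 0.056 m.
Re = ρVD_h/μ = 0.797·5.22·0.056/1.01e-05 = 2.307e+04.
ε/D_h = 0.00014/0.056 = 0.0025; Haaland gives 1/√f = -1.8 log₁₀[0.000303+0.000299] = 5.797, so f = 0.02976.
ΔP = f(L/D_h)(ρV²/2) = 0.02976·255/0.056·10.86 = 1471 Pa.
ΔP = 1.47 kPa.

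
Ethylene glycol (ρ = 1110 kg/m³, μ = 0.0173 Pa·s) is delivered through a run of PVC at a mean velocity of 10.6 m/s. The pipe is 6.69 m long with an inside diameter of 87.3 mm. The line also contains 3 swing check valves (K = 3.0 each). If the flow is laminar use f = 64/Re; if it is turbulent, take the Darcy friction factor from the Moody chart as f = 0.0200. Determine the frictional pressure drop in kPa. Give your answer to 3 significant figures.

Reynolds number Re = ρVD/μ = 1110 · 10.6 · 0.0873 / 0.0173 = 5.937e+04.
Re > 4000 → turbulent; use the Moody-chart value f = 0.0200.
Total minor-loss coefficient ΣK = 3·3 = 9.
ΔP = [f·L/D + ΣK]·(ρV²/2) = [0.02·6.69/0.0873 + 9]·(1110·10.6²/2) = [1.533 + 9]·6.236e+04 = 6.568e+05 Pa.
ΔP = 6.568e+05 Pa = 657 kPa.

ΔP ≈ 657 kPa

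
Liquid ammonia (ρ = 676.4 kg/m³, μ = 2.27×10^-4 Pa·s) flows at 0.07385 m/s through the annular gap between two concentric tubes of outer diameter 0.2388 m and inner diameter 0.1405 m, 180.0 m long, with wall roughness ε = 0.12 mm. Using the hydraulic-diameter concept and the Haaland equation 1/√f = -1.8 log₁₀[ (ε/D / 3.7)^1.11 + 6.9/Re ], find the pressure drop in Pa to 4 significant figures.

Hydraulic diameter D_h = 4A/P = D_o - D_i = 0.2388 - 0.1405 = 0.0983 m.
Re = ρVD_h/μ = 676.4·0.07385·0.0983/0.000227 = 2.163e+04.
ε/D_h = 0.00012/0.0983 = 0.00122; Haaland gives 1/√f = -1.8 log₁₀[0.000137+0.000319] = 6.015, so f = 0.02764.
ΔP = f(L/D_h)(ρV²/2) = 0.02764·180/0.0983·1.844 = 93.36 Pa.

ΔP ≈ 93.36 Pa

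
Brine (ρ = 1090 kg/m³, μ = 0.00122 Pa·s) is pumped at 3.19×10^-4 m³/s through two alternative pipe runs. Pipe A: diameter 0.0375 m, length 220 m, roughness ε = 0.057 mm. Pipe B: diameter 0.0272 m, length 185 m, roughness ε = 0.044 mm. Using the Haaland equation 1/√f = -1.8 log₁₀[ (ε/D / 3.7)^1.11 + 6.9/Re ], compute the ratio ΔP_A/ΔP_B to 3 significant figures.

ΔP_A/ΔP_B ≈ 0.255

Pipe A: V = Q/A = 0.000319/0.001104 = 0.2888 m/s; Re = 9677; ε/D = 0.00152; Haaland → f = 0.03314; ΔP_A = f(L/D)(ρV²/2) = 8838 Pa.
Pipe B: V = Q/A = 0.000319/0.0005811 = 0.549 m/s; Re = 1.334e+04; ε/D = 0.00162; Haaland → f = 0.03106; ΔP_B = f(L/D)(ρV²/2) = 3.47e+04 Pa.
ΔP_A/ΔP_B = 8838/3.47e+04 = 0.255.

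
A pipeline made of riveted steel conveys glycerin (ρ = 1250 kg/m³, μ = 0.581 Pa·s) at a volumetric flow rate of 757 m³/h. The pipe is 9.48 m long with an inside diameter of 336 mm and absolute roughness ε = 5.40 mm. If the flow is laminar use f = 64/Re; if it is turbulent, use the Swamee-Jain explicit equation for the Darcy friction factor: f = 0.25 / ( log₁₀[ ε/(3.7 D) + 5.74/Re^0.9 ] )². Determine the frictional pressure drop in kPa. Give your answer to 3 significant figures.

Q = 757 m³/h = 757/3600 = 0.2103 m³/s.
Cross-sectional area A = πD²/4 = π(0.336)²/4 = 0.08867 m²; mean velocity V = Q/A = 0.2103/0.08867 = 2.372 m/s.
Reynolds number Re = ρVD/μ = 1250 · 2.372 · 0.336 / 0.581 = 1714.
Re < 2300 → laminar flow, so f = 64/Re = 64/1714 = 0.03733 (the turbulent correlation is not needed).
Darcy-Weisbach: ΔP = f(L/D)(ρV²/2) = 0.03733·(9.48/0.336)·(1250·2.372²/2) = 0.03733·28.21·3515 = 3702 Pa.
ΔP = 3702 Pa = 3.70 kPa.

ΔP ≈ 3.70 kPa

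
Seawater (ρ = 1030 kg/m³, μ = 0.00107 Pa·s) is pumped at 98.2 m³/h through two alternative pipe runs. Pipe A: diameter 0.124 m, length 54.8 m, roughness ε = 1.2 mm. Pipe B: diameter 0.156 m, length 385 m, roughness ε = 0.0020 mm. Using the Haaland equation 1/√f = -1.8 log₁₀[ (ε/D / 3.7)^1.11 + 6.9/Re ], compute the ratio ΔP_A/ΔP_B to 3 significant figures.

Pipe A: V = Q/A = 0.02728/0.01208 = 2.259 m/s; Re = 2.696e+05; ε/D = 0.00968; Haaland → f = 0.03778; ΔP_A = f(L/D)(ρV²/2) = 4.387e+04 Pa.
Pipe B: V = Q/A = 0.02728/0.01911 = 1.427 m/s; Re = 2.143e+05; ε/D = 1.28e-05; Haaland → f = 0.01537; ΔP_B = f(L/D)(ρV²/2) = 3.98e+04 Pa.
ΔP_A/ΔP_B = 4.387e+04/3.98e+04 = 1.10.

ΔP_A/ΔP_B ≈ 1.10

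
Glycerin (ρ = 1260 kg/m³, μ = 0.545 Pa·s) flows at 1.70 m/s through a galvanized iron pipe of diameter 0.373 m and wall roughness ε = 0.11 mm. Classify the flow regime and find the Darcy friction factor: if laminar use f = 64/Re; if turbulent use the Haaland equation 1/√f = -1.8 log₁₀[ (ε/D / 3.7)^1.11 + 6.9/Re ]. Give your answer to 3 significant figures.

Re = ρVD/μ = 1260·1.7·0.373/0.545 = 1466.
Re < 2300 → laminar, so f = 64/Re = 0.04366 (roughness is irrelevant in laminar flow).

f ≈ 0.0437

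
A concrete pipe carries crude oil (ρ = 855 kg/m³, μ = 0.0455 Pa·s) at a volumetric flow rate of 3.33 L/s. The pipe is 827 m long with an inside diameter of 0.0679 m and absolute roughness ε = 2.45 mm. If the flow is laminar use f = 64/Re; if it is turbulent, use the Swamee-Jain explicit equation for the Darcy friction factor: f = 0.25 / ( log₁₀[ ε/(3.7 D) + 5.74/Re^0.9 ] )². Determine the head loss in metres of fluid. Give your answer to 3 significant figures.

Q = 3.33 L/s = 3.33/1000 = 0.00333 m³/s.
Cross-sectional area A = πD²/4 = π(0.0679)²/4 = 0.003621 m²; mean velocity V = Q/A = 0.00333/0.003621 = 0.9196 m/s.
Reynolds number Re = ρVD/μ = 855 · 0.9196 · 0.0679 / 0.0455 = 1173.
Re < 2300 → laminar flow, so f = 64/Re = 64/1173 = 0.05454 (the turbulent correlation is not needed).
Darcy-Weisbach: ΔP = f(L/D)(ρV²/2) = 0.05454·(827/0.0679)·(855·0.9196²/2) = 0.05454·1.218e+04·361.5 = 2.402e+05 Pa.
Head loss h_f = ΔP/(ρg) = 2.402e+05/(855·9.81) = 28.6 m.

h_f ≈ 28.6 m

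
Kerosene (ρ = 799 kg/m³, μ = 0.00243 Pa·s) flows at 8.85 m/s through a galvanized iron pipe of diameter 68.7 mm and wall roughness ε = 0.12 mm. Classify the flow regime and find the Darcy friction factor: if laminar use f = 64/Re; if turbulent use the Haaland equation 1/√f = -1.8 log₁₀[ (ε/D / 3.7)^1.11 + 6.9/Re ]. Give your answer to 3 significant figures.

f ≈ 0.0235

Re = ρVD/μ = 799·8.85·0.0687/0.00243 = 1.999e+05.
Re > 4000 → turbulent. ε/D = 0.00012/0.0687 = 0.00175; Haaland: 1/√f = -1.8 log₁₀[0.000203 + 3.45e-05] = 6.523, so f = 0.0235.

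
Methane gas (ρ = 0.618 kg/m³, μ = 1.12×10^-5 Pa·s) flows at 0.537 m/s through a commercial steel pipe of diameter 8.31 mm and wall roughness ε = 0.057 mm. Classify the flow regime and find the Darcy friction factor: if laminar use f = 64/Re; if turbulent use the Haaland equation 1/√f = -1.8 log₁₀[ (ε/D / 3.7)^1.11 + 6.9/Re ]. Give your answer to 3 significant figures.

f ≈ 0.260

Re = ρVD/μ = 0.618·0.537·0.00831/1.12e-05 = 246.2.
Re < 2300 → laminar, so f = 64/Re = 0.2599 (roughness is irrelevant in laminar flow).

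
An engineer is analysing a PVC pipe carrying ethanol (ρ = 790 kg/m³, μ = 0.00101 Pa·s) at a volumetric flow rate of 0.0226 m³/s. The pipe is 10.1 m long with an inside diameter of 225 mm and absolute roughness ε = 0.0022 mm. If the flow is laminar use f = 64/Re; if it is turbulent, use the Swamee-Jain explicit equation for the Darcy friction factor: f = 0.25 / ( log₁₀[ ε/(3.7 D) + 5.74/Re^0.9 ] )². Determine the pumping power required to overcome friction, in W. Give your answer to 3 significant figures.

P ≈ 2.32 W

Cross-sectional area A = πD²/4 = π(0.225)²/4 = 0.03976 m²; mean velocity V = Q/A = 0.0226/0.03976 = 0.5684 m/s.
Reynolds number Re = ρVD/μ = 790 · 0.5684 · 0.225 / 0.00101 = 1e+05.
Re > 4000 → turbulent. Relative roughness ε/D = 2.2e-06/0.225 = 9.78e-06. Swamee-Jain: f = 0.25/(log₁₀[9.78e-06/3.7 + 5.74/1e+05^0.9])² = 0.25/(log₁₀[2.64e-06 + 0.000181])² = 0.25/(-3.735)² = 0.01792.
Darcy-Weisbach: ΔP = f(L/D)(ρV²/2) = 0.01792·(10.1/0.225)·(790·0.5684²/2) = 0.01792·44.89·127.6 = 102.7 Pa.
Pumping power P = QΔP = 0.0226·102.7 = 2.320 W = 2.32 W.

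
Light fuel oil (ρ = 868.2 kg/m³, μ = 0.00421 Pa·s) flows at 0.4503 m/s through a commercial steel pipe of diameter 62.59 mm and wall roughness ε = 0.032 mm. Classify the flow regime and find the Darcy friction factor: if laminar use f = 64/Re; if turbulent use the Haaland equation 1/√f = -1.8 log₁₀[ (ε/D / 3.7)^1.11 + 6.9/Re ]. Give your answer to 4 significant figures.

Re = ρVD/μ = 868.2·0.4503·0.06259/0.00421 = 5812.
Re > 4000 → turbulent. ε/D = 3.2e-05/0.06259 = 0.000511; Haaland: 1/√f = -1.8 log₁₀[5.2e-05 + 0.00119] = 5.232, so f = 0.03653.

f ≈ 0.03653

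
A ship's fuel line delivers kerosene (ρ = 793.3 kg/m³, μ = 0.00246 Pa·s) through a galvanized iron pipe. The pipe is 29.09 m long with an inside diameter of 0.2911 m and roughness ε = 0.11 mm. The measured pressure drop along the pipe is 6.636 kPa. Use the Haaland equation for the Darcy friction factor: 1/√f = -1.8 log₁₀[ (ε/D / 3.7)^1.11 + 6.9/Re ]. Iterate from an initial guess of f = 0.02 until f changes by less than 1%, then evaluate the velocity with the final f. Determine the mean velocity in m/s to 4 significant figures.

V ≈ 3.105 m/s

Rearranging Darcy-Weisbach: V = √(2·ΔP·D/(f·L·ρ)). With ε/D = 0.00011/0.2911 = 0.000378, iterate starting from f = 0.02:
  f = 0.02 → V = √(2·6636·0.2911/(0.02·29.09·793.3)) = 2.893 m/s; Re = ρVD/μ = 2.716e+05; f → 0.01747
  f = 0.01747 → V = 3.096 m/s; Re = 2.906e+05; f → 0.01737
Converged (Δf/f < 1%). With the final f = 0.01737: V = √(2·6636·0.2911/(0.01737·29.09·793.3)) = 3.105 m/s.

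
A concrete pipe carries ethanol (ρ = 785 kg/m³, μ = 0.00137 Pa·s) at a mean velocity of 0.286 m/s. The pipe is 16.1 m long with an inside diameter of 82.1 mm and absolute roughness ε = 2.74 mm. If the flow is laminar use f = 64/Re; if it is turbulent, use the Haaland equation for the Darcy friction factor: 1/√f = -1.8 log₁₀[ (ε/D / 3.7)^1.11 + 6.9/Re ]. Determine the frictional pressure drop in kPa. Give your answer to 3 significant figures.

Reynolds number Re = ρVD/μ = 785 · 0.286 · 0.0821 / 0.00137 = 1.345e+04.
Re > 4000 → turbulent. Relative roughness ε/D = 0.00274/0.0821 = 0.0334. Haaland: 1/√f = -1.8 log₁₀[(0.0334/3.7)^1.11 + 6.9/1.345e+04] = -1.8 log₁₀[0.00537 + 0.000513] = 4.014, so f = 0.06206.
Darcy-Weisbach: ΔP = f(L/D)(ρV²/2) = 0.06206·(16.1/0.0821)·(785·0.286²/2) = 0.06206·196.1·32.1 = 390.7 Pa.
ΔP = 390.7 Pa = 0.391 kPa.

ΔP ≈ 0.391 kPa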